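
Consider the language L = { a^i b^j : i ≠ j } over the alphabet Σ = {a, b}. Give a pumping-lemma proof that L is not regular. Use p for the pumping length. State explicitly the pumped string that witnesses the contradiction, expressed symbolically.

Assume L is regular; let p be its pumping constant.
Choose w = a^p b^{p+p!}. Since p ≠ p+p!, w ∈ L; and |w| ≥ p.
By the pumping lemma, w = xyz with |xy| ≤ p and |y| > 0.
The first p characters of w are a's, so xy (and hence y) consists only of a's. Write y = a^k, 1 ≤ k ≤ p.
Since 1 ≤ k ≤ p, k divides p!; set t = 1 + p!/k. Then xy^t z has p + (p!/k)·k = p + p! copies of a. Now the a-count equals the b-count, so i ≠ j fails. So xy^t z = a^{p+p!} b^{p+p!} ∉ L.
This contradicts the pumping lemma, so L is not regular.

a^{p+p!} b^{p+p!}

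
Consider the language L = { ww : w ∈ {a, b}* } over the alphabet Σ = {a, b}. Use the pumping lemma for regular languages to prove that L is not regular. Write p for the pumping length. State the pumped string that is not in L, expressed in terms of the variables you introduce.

a^{p+k} b^p a^p b^p

Assume L is regular; let p be its pumping constant.
Take w = a^p b^p a^p b^p = uu where u = a^pb^p; then w ∈ L and |w| = 4p ≥ p.
The pumping lemma gives a decomposition w = xyz where |xy| ≤ p and |y| ≥ 1.
The first p characters of w are a's, so xy (and hence y) consists only of a's. Write y = a^k, 1 ≤ k ≤ p.
Pump with i = 2: xy^2z = a^{p+k} b^p a^p b^p, of length 4p+k. Suppose this equals vv. The string starts with a and ends with b, so v does too; thus the boundary between the two copies of v is a b→a transition. There is exactly one such transition, at position 2p+k, so |v| = 2p+k and |vv| = 4p+2k ≠ 4p+k since k ≥ 1. So xy^2z ∉ L.
This is a contradiction; hence L is not regular.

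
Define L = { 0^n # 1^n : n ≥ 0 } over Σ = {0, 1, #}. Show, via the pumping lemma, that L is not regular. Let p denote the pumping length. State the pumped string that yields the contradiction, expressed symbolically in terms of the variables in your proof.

Toward a contradiction, assume L is regular with pumping length p.
Take w = 0^p # 1^p ∈ L with |w| = 2p+1 ≥ p.
Write w = xyz as guaranteed by the lemma, with |xy| ≤ p and |y| > 0.
Because |xy| ≤ p and w begins with p copies of 0, we have y = 0^k with 1 ≤ k ≤ p.
Pump with i = 2: xy^2z = 0^{p+k} # 1^p, which would require p+k = p. But k ≥ 1, so xy^2z ∉ L.
Contradiction. Therefore L is not regular.

0^{p+k} # 1^p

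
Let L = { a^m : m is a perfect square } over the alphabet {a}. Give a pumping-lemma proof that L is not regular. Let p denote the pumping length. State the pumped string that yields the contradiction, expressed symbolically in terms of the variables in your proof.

Assume L is regular. Let p be the pumping length given by the pumping lemma.
Take w = a^{p²} ∈ L with |w| = p² ≥ p.
Write w = xyz as guaranteed by the lemma, with |xy| ≤ p and y is nonempty.
Then y = a^k for some k with 1 ≤ k ≤ p.
Pump with i = 2: xy^2z = a^{p²+k}. Since 1 ≤ k ≤ p, p² < p²+k ≤ p²+p < (p+1)², so p²+k lies strictly between consecutive squares and is not a perfect square. So xy^2z ∉ L.
Contradiction. Therefore L is not regular.

a^{p²+k}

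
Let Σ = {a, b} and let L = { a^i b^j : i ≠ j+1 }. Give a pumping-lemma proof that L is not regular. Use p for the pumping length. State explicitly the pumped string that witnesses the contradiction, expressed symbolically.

a^{p+p!} b^{p+p!-1}

Assume L is regular. Let p be the pumping length given by the pumping lemma.
Choose w = a^p b^{p+p!-1}. Since p ≠ (p+p!-1)+1 = p+p!, w ∈ L; and |w| ≥ p.
The pumping lemma gives a decomposition w = xyz where |xy| ≤ p and y is nonempty.
Because |xy| ≤ p and w begins with p copies of a, we have y = a^k with 1 ≤ k ≤ p.
Since 1 ≤ k ≤ p, k divides p!; set t = 1 + p!/k. Then xy^t z has p + (p!/k)·k = p + p! copies of a. Now the a-count is p+p! and (b-count)+1 = (p+p!-1)+1 = p+p!, so i ≠ j+1 fails. So xy^t z = a^{p+p!} b^{p+p!-1} ∉ L.
This contradicts the pumping lemma, so L is not regular.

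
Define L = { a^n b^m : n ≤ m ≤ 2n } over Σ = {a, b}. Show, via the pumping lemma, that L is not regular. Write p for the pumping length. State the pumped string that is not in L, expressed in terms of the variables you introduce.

a^{p+k} b^p

Assume L is regular; let p be its pumping constant.
Take w = a^p b^p ∈ L (since p ≤ p ≤ 2p), with |w| = 2p ≥ p.
By the pumping lemma, w = xyz with |xy| ≤ p and y is nonempty.
The first p characters of w are a's, so xy (and hence y) consists only of a's. Write y = a^k, 1 ≤ k ≤ p.
Pump with i = 2: xy^2z = a^{p+k} b^p. Now n = p+k > p = m, so the condition n ≤ m fails. Thus xy^2z ∉ L.
This is a contradiction; hence L is not regular.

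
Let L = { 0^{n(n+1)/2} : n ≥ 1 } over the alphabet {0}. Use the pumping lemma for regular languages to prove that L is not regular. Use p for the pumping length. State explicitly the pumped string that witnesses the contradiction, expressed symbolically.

0^{p(p+1)/2+k}

Assume L is regular; let p be its pumping constant.
Take w = 0^{p(p+1)/2} ∈ L with |w| = p(p+1)/2 ≥ p.
The pumping lemma gives a decomposition w = xyz where |xy| ≤ p and |y| ≥ 1.
Then y = 0^k for some k with 1 ≤ k ≤ p.
Pump with i = 2: xy^2z = 0^{p(p+1)/2+k}. Since 1 ≤ k ≤ p, p(p+1)/2 < p(p+1)/2+k ≤ p(p+1)/2+p < (p+1)(p+2)/2, so p(p+1)/2+k is strictly between consecutive triangular numbers. So xy^2z ∉ L.
Contradiction. Therefore L is not regular.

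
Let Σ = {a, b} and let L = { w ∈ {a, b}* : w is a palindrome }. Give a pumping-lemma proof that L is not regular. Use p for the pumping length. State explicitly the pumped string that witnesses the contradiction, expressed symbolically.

a^{p+k} b a^p

Assume L is regular; let p be its pumping constant.
Take w = a^p b a^p, a palindrome of length 2p+1 ≥ p.
The pumping lemma gives a decomposition w = xyz where |xy| ≤ p and |y| ≥ 1.
Since the first p symbols of w are all a's and |xy| ≤ p, y lies entirely in the leading a-block: y = a^k for some k with 1 ≤ k ≤ p.
Pump with i = 2: xy^2z = a^{p+k} b a^p. Its reverse is a^p b a^{p+k}, which differs from xy^2z since k ≥ 1. So xy^2z is not a palindrome and xy^2z ∉ L.
This contradicts the pumping lemma, so L is not regular.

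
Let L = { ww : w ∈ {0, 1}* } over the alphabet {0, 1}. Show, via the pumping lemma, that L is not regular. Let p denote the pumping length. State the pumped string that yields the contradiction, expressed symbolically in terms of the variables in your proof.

Assume L is regular. Let p be the pumping length given by the pumping lemma.
Take w = 0^p 1^p 0^p 1^p = uu where u = 0^p1^p; then w ∈ L and |w| = 4p ≥ p.
By the pumping lemma, w = xyz with |xy| ≤ p and |y| > 0.
The first p characters of w are 0's, so xy (and hence y) consists only of 0's. Write y = 0^k, 1 ≤ k ≤ p.
Pump with i = 2: xy^2z = 0^{p+k} 1^p 0^p 1^p, of length 4p+k. Suppose this equals vv. The string starts with 0 and ends with 1, so v does too; thus the boundary between the two copies of v is a 1→0 transition. There is exactly one such transition, at position 2p+k, so |v| = 2p+k and |vv| = 4p+2k ≠ 4p+k since k ≥ 1. So xy^2z ∉ L.
This is a contradiction; hence L is not regular.

0^{p+k} 1^p 0^p 1^p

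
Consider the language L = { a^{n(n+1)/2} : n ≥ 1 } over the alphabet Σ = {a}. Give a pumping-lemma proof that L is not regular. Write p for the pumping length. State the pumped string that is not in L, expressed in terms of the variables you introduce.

a^{p(p+1)/2+k}

Assume L is regular; let p be its pumping constant.
Take w = a^{p(p+1)/2} ∈ L with |w| = p(p+1)/2 ≥ p.
The pumping lemma gives a decomposition w = xyz where |xy| ≤ p and y is nonempty.
Then y = a^k for some k with 1 ≤ k ≤ p.
Pump with i = 2: xy^2z = a^{p(p+1)/2+k}. Since 1 ≤ k ≤ p, p(p+1)/2 < p(p+1)/2+k ≤ p(p+1)/2+p < (p+1)(p+2)/2, so p(p+1)/2+k is strictly between consecutive triangular numbers. So xy^2z ∉ L.
This contradicts the pumping lemma, so L is not regular.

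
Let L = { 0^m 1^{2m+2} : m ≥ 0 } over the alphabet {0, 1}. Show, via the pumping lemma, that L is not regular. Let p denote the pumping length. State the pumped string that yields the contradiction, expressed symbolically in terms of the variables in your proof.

Assume L is regular. Let p be the pumping length given by the pumping lemma.
Let w = 0^p 1^{2p+2} ∈ L; note |w| = 3p+2 ≥ p.
By the pumping lemma, w = xyz with |xy| ≤ p and y is nonempty.
The first p characters of w are 0's, so xy (and hence y) consists only of 0's. Write y = 0^k, 1 ≤ k ≤ p.
Pump with i = 2: xy^2z = 0^{p+k} 1^{2p+2}. For this to lie in L we would need 2p+2 = 2(p+k)+2, which forces k = 0. But k ≥ 1, so xy^2z ∉ L.
This contradicts the pumping lemma, so L is not regular.

0^{p+k} 1^{2p+2}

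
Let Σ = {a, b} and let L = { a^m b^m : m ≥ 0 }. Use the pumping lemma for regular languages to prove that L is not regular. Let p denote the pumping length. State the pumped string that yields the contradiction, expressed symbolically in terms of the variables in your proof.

Assume L is regular. Let p be the pumping length given by the pumping lemma.
Let w = a^p b^p ∈ L; note |w| = 2p ≥ p.
By the pumping lemma, w = xyz with |xy| ≤ p and |y| > 0.
The first p characters of w are a's, so xy (and hence y) consists only of a's. Write y = a^k, 1 ≤ k ≤ p.
Pump with i = 2: xy^2z = a^{p+k} b^p. For this to lie in L we would need p = p+k, which forces k = 0. But k ≥ 1, so xy^2z ∉ L.
This is a contradiction; hence L is not regular.

a^{p+k} b^p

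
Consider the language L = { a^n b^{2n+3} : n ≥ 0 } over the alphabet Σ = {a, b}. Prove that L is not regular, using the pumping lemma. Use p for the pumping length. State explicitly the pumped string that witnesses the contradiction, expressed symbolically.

Assume L is regular. Let p be the pumping length given by the pumping lemma.
Choose w = a^p b^{2p+3}, which is in L with |w| = 3p+3 ≥ p.
The pumping lemma gives a decomposition w = xyz where |xy| ≤ p and |y| ≥ 1.
Because |xy| ≤ p and w begins with p copies of a, we have y = a^k with 1 ≤ k ≤ p.
Pump with i = 2: xy^2z = a^{p+k} b^{2p+3}. For this to lie in L we would need 2p+3 = 2(p+k)+3, which forces k = 0. But k ≥ 1, so xy^2z ∉ L.
This is a contradiction; hence L is not regular.

a^{p+k} b^{2p+3}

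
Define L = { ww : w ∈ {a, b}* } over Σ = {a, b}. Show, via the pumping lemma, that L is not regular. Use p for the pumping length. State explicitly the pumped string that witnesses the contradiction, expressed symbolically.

a^{p+k} b^p a^p b^p

Assume L is regular. Let p be the pumping length given by the pumping lemma.
Take w = a^p b^p a^p b^p = uu where u = a^pb^p; then w ∈ L and |w| = 4p ≥ p.
By the pumping lemma, w = xyz with |xy| ≤ p and y is nonempty.
Because |xy| ≤ p and w begins with p copies of a, we have y = a^k with 1 ≤ k ≤ p.
Pump with i = 2: xy^2z = a^{p+k} b^p a^p b^p, of length 4p+k. Suppose this equals vv. The string starts with a and ends with b, so v does too; thus the boundary between the two copies of v is a b→a transition. There is exactly one such transition, at position 2p+k, so |v| = 2p+k and |vv| = 4p+2k ≠ 4p+k since k ≥ 1. So xy^2z ∉ L.
This is a contradiction; hence L is not regular.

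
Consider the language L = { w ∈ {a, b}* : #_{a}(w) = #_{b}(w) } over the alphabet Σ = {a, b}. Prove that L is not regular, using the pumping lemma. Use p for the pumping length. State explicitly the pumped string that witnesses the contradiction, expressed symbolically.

Assume L is regular. Let p be the pumping length given by the pumping lemma.
Choose w = a^p b^p ∈ L with |w| = 2p ≥ p.
Write w = xyz as guaranteed by the lemma, with |xy| ≤ p and |y| > 0.
Since the first p symbols of w are all a's and |xy| ≤ p, y lies entirely in the leading a-block: y = a^k for some k with 1 ≤ k ≤ p.
Pump with i = 2: xy^2z = a^{p+k} b^p has p+k occurrences of a but only p of b. Since k ≥ 1 the counts differ, so xy^2z ∉ L.
This contradicts the pumping lemma, so L is not regular.

a^{p+k} b^p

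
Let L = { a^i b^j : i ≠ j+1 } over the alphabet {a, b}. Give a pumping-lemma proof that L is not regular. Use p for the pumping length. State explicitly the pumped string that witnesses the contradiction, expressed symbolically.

Assume L is regular. Let p be the pumping length given by the pumping lemma.
Choose w = a^p b^{p+p!-1}. Since p ≠ (p+p!-1)+1 = p+p!, w ∈ L; and |w| ≥ p.
Write w = xyz as guaranteed by the lemma, with |xy| ≤ p and |y| ≥ 1.
Since the first p symbols of w are all a's and |xy| ≤ p, y lies entirely in the leading a-block: y = a^k for some k with 1 ≤ k ≤ p.
Since 1 ≤ k ≤ p, k divides p!; set t = 1 + p!/k. Then xy^t z has p + (p!/k)·k = p + p! copies of a. Now the a-count is p+p! and (b-count)+1 = (p+p!-1)+1 = p+p!, so i ≠ j+1 fails. So xy^t z = a^{p+p!} b^{p+p!-1} ∉ L.
This contradicts the pumping lemma, so L is not regular.

a^{p+p!} b^{p+p!-1}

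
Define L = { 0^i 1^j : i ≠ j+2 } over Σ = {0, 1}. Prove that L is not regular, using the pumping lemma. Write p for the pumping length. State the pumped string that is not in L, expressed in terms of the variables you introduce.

Assume L is regular. Let p be the pumping length given by the pumping lemma.
Choose w = 0^p 1^{p+p!-2}. Since p ≠ (p+p!-2)+2 = p+p!, w ∈ L; and |w| ≥ p.
Write w = xyz as guaranteed by the lemma, with |xy| ≤ p and |y| > 0.
Since the first p symbols of w are all 0's and |xy| ≤ p, y lies entirely in the leading 0-block: y = 0^k for some k with 1 ≤ k ≤ p.
Since 1 ≤ k ≤ p, k divides p!; set t = 1 + p!/k. Then xy^t z has p + (p!/k)·k = p + p! copies of 0. Now the 0-count is p+p! and (1-count)+2 = (p+p!-2)+2 = p+p!, so i ≠ j+2 fails. So xy^t z = 0^{p+p!} 1^{p+p!-2} ∉ L.
This is a contradiction; hence L is not regular.

0^{p+p!} 1^{p+p!-2}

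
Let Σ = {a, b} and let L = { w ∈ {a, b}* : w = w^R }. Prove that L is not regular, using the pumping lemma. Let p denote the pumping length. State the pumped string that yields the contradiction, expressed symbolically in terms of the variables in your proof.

a^{p+k} b a^p

Assume L is regular; let p be its pumping constant.
Take w = a^p b a^p, a palindrome of length 2p+1 ≥ p.
The pumping lemma gives a decomposition w = xyz where |xy| ≤ p and y is nonempty.
The first p characters of w are a's, so xy (and hence y) consists only of a's. Write y = a^k, 1 ≤ k ≤ p.
Pump with i = 2: xy^2z = a^{p+k} b a^p. Its reverse is a^p b a^{p+k}, which differs from xy^2z since k ≥ 1. So xy^2z is not a palindrome and xy^2z ∉ L.
This contradicts the pumping lemma, so L is not regular.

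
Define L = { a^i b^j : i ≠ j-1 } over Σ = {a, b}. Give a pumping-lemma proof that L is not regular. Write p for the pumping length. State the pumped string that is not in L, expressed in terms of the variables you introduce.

a^{p+p!} b^{p+p!+1}

Toward a contradiction, assume L is regular with pumping length p.
Choose w = a^p b^{p+p!+1}. Since p ≠ (p+p!+1)-1 = p+p!, w ∈ L; and |w| ≥ p.
The pumping lemma gives a decomposition w = xyz where |xy| ≤ p and y is nonempty.
The first p characters of w are a's, so xy (and hence y) consists only of a's. Write y = a^k, 1 ≤ k ≤ p.
Since 1 ≤ k ≤ p, k divides p!; set t = 1 + p!/k. Then xy^t z has p + (p!/k)·k = p + p! copies of a. Now the a-count is p+p! and (b-count)-1 = (p+p!+1)-1 = p+p!, so i ≠ j-1 fails. So xy^t z = a^{p+p!} b^{p+p!+1} ∉ L.
Contradiction. Therefore L is not regular.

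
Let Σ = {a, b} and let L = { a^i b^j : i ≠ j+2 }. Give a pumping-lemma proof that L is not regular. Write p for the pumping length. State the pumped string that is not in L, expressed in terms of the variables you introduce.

a^{p+p!} b^{p+p!-2}

Suppose for contradiction that L is regular, and let p be the pumping length.
Choose w = a^p b^{p+p!-2}. Since p ≠ (p+p!-2)+2 = p+p!, w ∈ L; and |w| ≥ p.
The pumping lemma gives a decomposition w = xyz where |xy| ≤ p and y is nonempty.
The first p characters of w are a's, so xy (and hence y) consists only of a's. Write y = a^k, 1 ≤ k ≤ p.
Since 1 ≤ k ≤ p, k divides p!; set t = 1 + p!/k. Then xy^t z has p + (p!/k)·k = p + p! copies of a. Now the a-count is p+p! and (b-count)+2 = (p+p!-2)+2 = p+p!, so i ≠ j+2 fails. So xy^t z = a^{p+p!} b^{p+p!-2} ∉ L.
Contradiction. Therefore L is not regular.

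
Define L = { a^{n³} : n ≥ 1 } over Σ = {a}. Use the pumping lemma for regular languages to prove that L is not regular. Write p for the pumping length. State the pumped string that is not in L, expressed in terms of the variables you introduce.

a^{p³+k}

Suppose for contradiction that L is regular, and let p be the pumping length.
Take w = a^{p³} ∈ L with |w| = p³ ≥ p.
The pumping lemma gives a decomposition w = xyz where |xy| ≤ p and |y| ≥ 1.
Then y = a^k for some k with 1 ≤ k ≤ p.
Pump with i = 2: xy^2z = a^{p³+k}. Since 1 ≤ k ≤ p, p³ < p³+k ≤ p³+p < p³+3p²+3p+1 = (p+1)³, so p³+k is not a perfect cube. So xy^2z ∉ L.
This is a contradiction; hence L is not regular.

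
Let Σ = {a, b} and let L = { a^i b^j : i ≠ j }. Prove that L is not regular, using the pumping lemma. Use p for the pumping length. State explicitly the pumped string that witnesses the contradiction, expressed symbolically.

a^{p+p!} b^{p+p!}

Assume L is regular; let p be its pumping constant.
Choose w = a^p b^{p+p!}. Since p ≠ p+p!, w ∈ L; and |w| ≥ p.
The pumping lemma gives a decomposition w = xyz where |xy| ≤ p and y is nonempty.
Since the first p symbols of w are all a's and |xy| ≤ p, y lies entirely in the leading a-block: y = a^k for some k with 1 ≤ k ≤ p.
Since 1 ≤ k ≤ p, k divides p!; set t = 1 + p!/k. Then xy^t z has p + (p!/k)·k = p + p! copies of a. Now the a-count equals the b-count, so i ≠ j fails. So xy^t z = a^{p+p!} b^{p+p!} ∉ L.
This contradicts the pumping lemma, so L is not regular.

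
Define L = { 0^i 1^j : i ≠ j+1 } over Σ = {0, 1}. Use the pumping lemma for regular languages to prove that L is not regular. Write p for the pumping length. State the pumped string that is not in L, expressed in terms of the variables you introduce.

0^{p+p!} 1^{p+p!-1}

Suppose for contradiction that L is regular, and let p be the pumping length.
Choose w = 0^p 1^{p+p!-1}. Since p ≠ (p+p!-1)+1 = p+p!, w ∈ L; and |w| ≥ p.
By the pumping lemma, w = xyz with |xy| ≤ p and y is nonempty.
Because |xy| ≤ p and w begins with p copies of 0, we have y = 0^k with 1 ≤ k ≤ p.
Since 1 ≤ k ≤ p, k divides p!; set t = 1 + p!/k. Then xy^t z has p + (p!/k)·k = p + p! copies of 0. Now the 0-count is p+p! and (1-count)+1 = (p+p!-1)+1 = p+p!, so i ≠ j+1 fails. So xy^t z = 0^{p+p!} 1^{p+p!-1} ∉ L.
This contradicts the pumping lemma, so L is not regular.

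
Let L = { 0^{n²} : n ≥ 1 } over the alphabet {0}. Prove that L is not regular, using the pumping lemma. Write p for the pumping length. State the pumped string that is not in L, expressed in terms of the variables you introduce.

0^{p²+k}

Toward a contradiction, assume L is regular with pumping length p.
Take w = 0^{p²} ∈ L with |w| = p² ≥ p.
The pumping lemma gives a decomposition w = xyz where |xy| ≤ p and |y| > 0.
Then y = 0^k for some k with 1 ≤ k ≤ p.
Pump with i = 2: xy^2z = 0^{p²+k}. Since 1 ≤ k ≤ p, p² < p²+k ≤ p²+p < (p+1)², so p²+k lies strictly between consecutive squares and is not a perfect square. So xy^2z ∉ L.
Contradiction. Therefore L is not regular.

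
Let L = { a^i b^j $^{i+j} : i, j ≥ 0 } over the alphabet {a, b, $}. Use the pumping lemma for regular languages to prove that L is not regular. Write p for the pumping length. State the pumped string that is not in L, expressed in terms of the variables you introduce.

Suppose for contradiction that L is regular, and let p be the pumping length.
Take w = a^p b^p $^{2p} ∈ L (with i=j=p, i+j=2p), |w| = 4p ≥ p.
By the pumping lemma, w = xyz with |xy| ≤ p and y is nonempty.
The first p characters of w are a's, so xy (and hence y) consists only of a's. Write y = a^k, 1 ≤ k ≤ p.
Consider xy^2z = a^{p+k} b^p $^{2p}. Now the a- and b-counts sum to 2p+k, but the $-count is 2p ≠ 2p+k. So xy^2z ∉ L.
Contradiction. Therefore L is not regular.

a^{p+k} b^p $^{2p}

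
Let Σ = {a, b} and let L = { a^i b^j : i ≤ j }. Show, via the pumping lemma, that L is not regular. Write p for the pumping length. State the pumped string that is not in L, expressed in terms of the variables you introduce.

Assume L is regular; let p be its pumping constant.
Choose w = a^p b^p ∈ L, with |w| = 2p ≥ p.
By the pumping lemma, w = xyz with |xy| ≤ p and |y| > 0.
Since the first p symbols of w are all a's and |xy| ≤ p, y lies entirely in the leading a-block: y = a^k for some k with 1 ≤ k ≤ p.
Consider xy^2z = a^{p+k} b^p. Since k ≥ 1, the a-count p+k exceeds the b-count p, so i ≤ j fails; thus xy^2z ∉ L.
Contradiction. Therefore L is not regular.

a^{p+k} b^p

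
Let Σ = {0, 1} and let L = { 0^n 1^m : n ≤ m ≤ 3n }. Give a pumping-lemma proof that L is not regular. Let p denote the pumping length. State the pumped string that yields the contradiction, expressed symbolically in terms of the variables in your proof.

0^{p+k} 1^p

Suppose for contradiction that L is regular, and let p be the pumping length.
Take w = 0^p 1^p ∈ L (since p ≤ p ≤ 3p), with |w| = 2p ≥ p.
The pumping lemma gives a decomposition w = xyz where |xy| ≤ p and |y| > 0.
The first p characters of w are 0's, so xy (and hence y) consists only of 0's. Write y = 0^k, 1 ≤ k ≤ p.
Pump with i = 2: xy^2z = 0^{p+k} 1^p. Now n = p+k > p = m, so the condition n ≤ m fails. Thus xy^2z ∉ L.
This is a contradiction; hence L is not regular.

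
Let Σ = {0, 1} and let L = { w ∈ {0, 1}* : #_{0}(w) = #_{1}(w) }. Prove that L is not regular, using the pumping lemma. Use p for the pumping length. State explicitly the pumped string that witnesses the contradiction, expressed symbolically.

Toward a contradiction, assume L is regular with pumping length p.
Choose w = 0^p 1^p ∈ L with |w| = 2p ≥ p.
Write w = xyz as guaranteed by the lemma, with |xy| ≤ p and |y| > 0.
Because |xy| ≤ p and w begins with p copies of 0, we have y = 0^k with 1 ≤ k ≤ p.
Pump with i = 2: xy^2z = 0^{p+k} 1^p has p+k occurrences of 0 but only p of 1. Since k ≥ 1 the counts differ, so xy^2z ∉ L.
This is a contradiction; hence L is not regular.

0^{p+k} 1^p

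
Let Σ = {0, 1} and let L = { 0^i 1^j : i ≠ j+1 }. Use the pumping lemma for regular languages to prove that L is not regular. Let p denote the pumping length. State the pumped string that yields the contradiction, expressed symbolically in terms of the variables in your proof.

0^{p+p!} 1^{p+p!-1}

Assume L is regular. Let p be the pumping length given by the pumping lemma.
Choose w = 0^p 1^{p+p!-1}. Since p ≠ (p+p!-1)+1 = p+p!, w ∈ L; and |w| ≥ p.
By the pumping lemma, w = xyz with |xy| ≤ p and |y| > 0.
The first p characters of w are 0's, so xy (and hence y) consists only of 0's. Write y = 0^k, 1 ≤ k ≤ p.
Since 1 ≤ k ≤ p, k divides p!; set t = 1 + p!/k. Then xy^t z has p + (p!/k)·k = p + p! copies of 0. Now the 0-count is p+p! and (1-count)+1 = (p+p!-1)+1 = p+p!, so i ≠ j+1 fails. So xy^t z = 0^{p+p!} 1^{p+p!-1} ∉ L.
This contradicts the pumping lemma, so L is not regular.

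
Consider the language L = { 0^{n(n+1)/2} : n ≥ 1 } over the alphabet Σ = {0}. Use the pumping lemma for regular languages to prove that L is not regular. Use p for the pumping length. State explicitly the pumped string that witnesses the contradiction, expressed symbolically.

0^{p(p+1)/2+k}

Toward a contradiction, assume L is regular with pumping length p.
Take w = 0^{p(p+1)/2} ∈ L with |w| = p(p+1)/2 ≥ p.
By the pumping lemma, w = xyz with |xy| ≤ p and y is nonempty.
Then y = 0^k for some k with 1 ≤ k ≤ p.
Pump with i = 2: xy^2z = 0^{p(p+1)/2+k}. Since 1 ≤ k ≤ p, p(p+1)/2 < p(p+1)/2+k ≤ p(p+1)/2+p < (p+1)(p+2)/2, so p(p+1)/2+k is strictly between consecutive triangular numbers. So xy^2z ∉ L.
Contradiction. Therefore L is not regular.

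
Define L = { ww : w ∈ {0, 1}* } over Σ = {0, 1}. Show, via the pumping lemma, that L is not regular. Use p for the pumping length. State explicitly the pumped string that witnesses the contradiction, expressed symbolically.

0^{p+k} 1^p 0^p 1^p

Assume L is regular. Let p be the pumping length given by the pumping lemma.
Take w = 0^p 1^p 0^p 1^p = uu where u = 0^p1^p; then w ∈ L and |w| = 4p ≥ p.
Write w = xyz as guaranteed by the lemma, with |xy| ≤ p and y is nonempty.
Because |xy| ≤ p and w begins with p copies of 0, we have y = 0^k with 1 ≤ k ≤ p.
Pump with i = 2: xy^2z = 0^{p+k} 1^p 0^p 1^p, of length 4p+k. Suppose this equals vv. The string starts with 0 and ends with 1, so v does too; thus the boundary between the two copies of v is a 1→0 transition. There is exactly one such transition, at position 2p+k, so |v| = 2p+k and |vv| = 4p+2k ≠ 4p+k since k ≥ 1. So xy^2z ∉ L.
This contradicts the pumping lemma, so L is not regular.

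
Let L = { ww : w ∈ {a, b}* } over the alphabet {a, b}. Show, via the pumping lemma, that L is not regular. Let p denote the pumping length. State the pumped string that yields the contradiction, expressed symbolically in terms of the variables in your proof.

a^{p+k} b^p a^p b^p

Assume L is regular; let p be its pumping constant.
Take w = a^p b^p a^p b^p = uu where u = a^pb^p; then w ∈ L and |w| = 4p ≥ p.
The pumping lemma gives a decomposition w = xyz where |xy| ≤ p and |y| > 0.
Since the first p symbols of w are all a's and |xy| ≤ p, y lies entirely in the leading a-block: y = a^k for some k with 1 ≤ k ≤ p.
Pump with i = 2: xy^2z = a^{p+k} b^p a^p b^p, of length 4p+k. Suppose this equals vv. The string starts with a and ends with b, so v does too; thus the boundary between the two copies of v is a b→a transition. There is exactly one such transition, at position 2p+k, so |v| = 2p+k and |vv| = 4p+2k ≠ 4p+k since k ≥ 1. So xy^2z ∉ L.
This contradicts the pumping lemma, so L is not regular.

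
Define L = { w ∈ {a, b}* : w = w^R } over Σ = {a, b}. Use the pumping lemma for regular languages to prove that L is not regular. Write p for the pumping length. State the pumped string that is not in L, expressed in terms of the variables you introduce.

a^{p+k} b a^p

Assume L is regular; let p be its pumping constant.
Take w = a^p b a^p, a palindrome of length 2p+1 ≥ p.
Write w = xyz as guaranteed by the lemma, with |xy| ≤ p and |y| ≥ 1.
Since the first p symbols of w are all a's and |xy| ≤ p, y lies entirely in the leading a-block: y = a^k for some k with 1 ≤ k ≤ p.
Pump with i = 2: xy^2z = a^{p+k} b a^p. Its reverse is a^p b a^{p+k}, which differs from xy^2z since k ≥ 1. So xy^2z is not a palindrome and xy^2z ∉ L.
This contradicts the pumping lemma, so L is not regular.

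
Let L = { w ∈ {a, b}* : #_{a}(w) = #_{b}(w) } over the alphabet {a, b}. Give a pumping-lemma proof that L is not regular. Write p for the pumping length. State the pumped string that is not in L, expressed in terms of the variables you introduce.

a^{p+k} b^p

Assume L is regular; let p be its pumping constant.
Choose w = a^p b^p ∈ L with |w| = 2p ≥ p.
By the pumping lemma, w = xyz with |xy| ≤ p and y is nonempty.
Because |xy| ≤ p and w begins with p copies of a, we have y = a^k with 1 ≤ k ≤ p.
Pump with i = 2: xy^2z = a^{p+k} b^p has p+k occurrences of a but only p of b. Since k ≥ 1 the counts differ, so xy^2z ∉ L.
This is a contradiction; hence L is not regular.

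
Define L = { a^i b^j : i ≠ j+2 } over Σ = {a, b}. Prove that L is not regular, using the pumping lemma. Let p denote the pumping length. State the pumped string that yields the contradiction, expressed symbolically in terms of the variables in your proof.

a^{p+p!} b^{p+p!-2}

Suppose for contradiction that L is regular, and let p be the pumping length.
Choose w = a^p b^{p+p!-2}. Since p ≠ (p+p!-2)+2 = p+p!, w ∈ L; and |w| ≥ p.
The pumping lemma gives a decomposition w = xyz where |xy| ≤ p and |y| ≥ 1.
Since the first p symbols of w are all a's and |xy| ≤ p, y lies entirely in the leading a-block: y = a^k for some k with 1 ≤ k ≤ p.
Since 1 ≤ k ≤ p, k divides p!; set t = 1 + p!/k. Then xy^t z has p + (p!/k)·k = p + p! copies of a. Now the a-count is p+p! and (b-count)+2 = (p+p!-2)+2 = p+p!, so i ≠ j+2 fails. So xy^t z = a^{p+p!} b^{p+p!-2} ∉ L.
This is a contradiction; hence L is not regular.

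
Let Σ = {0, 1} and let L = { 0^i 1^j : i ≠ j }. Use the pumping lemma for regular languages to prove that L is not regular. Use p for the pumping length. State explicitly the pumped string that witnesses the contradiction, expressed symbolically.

0^{p+p!} 1^{p+p!}

Assume L is regular. Let p be the pumping length given by the pumping lemma.
Choose w = 0^p 1^{p+p!}. Since p ≠ p+p!, w ∈ L; and |w| ≥ p.
By the pumping lemma, w = xyz with |xy| ≤ p and |y| > 0.
The first p characters of w are 0's, so xy (and hence y) consists only of 0's. Write y = 0^k, 1 ≤ k ≤ p.
Since 1 ≤ k ≤ p, k divides p!; set t = 1 + p!/k. Then xy^t z has p + (p!/k)·k = p + p! copies of 0. Now the 0-count equals the 1-count, so i ≠ j fails. So xy^t z = 0^{p+p!} 1^{p+p!} ∉ L.
Contradiction. Therefore L is not regular.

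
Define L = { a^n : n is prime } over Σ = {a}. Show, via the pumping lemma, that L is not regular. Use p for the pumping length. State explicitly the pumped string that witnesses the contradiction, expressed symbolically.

Toward a contradiction, assume L is regular with pumping length p.
Let q be a prime with q ≥ p+2 (infinitely many primes exist), and take w = a^q ∈ L with |w| = q ≥ p.
By the pumping lemma, w = xyz with |xy| ≤ p and |y| ≥ 1.
Then y = a^k for some k with 1 ≤ k ≤ p.
Since 1 ≤ k ≤ p, |xz| = q-k. Pump with i = q+1: |xy^{q+1}z| = (q-k)+(q+1)k = q+qk = q(1+k), which is composite (both factors ≥ 2). So xy^{q+1}z = a^{q(1+k)} ∉ L.
This contradicts the pumping lemma, so L is not regular.

a^{q(1+k)}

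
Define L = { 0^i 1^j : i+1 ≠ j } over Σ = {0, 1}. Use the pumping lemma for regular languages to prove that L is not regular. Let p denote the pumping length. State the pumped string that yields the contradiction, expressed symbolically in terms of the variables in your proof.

0^{p+p!} 1^{p+p!+1}

Toward a contradiction, assume L is regular with pumping length p.
Choose w = 0^p 1^{p+p!+1}. Since p ≠ (p+p!+1)-1 = p+p!, w ∈ L; and |w| ≥ p.
Write w = xyz as guaranteed by the lemma, with |xy| ≤ p and y is nonempty.
Since the first p symbols of w are all 0's and |xy| ≤ p, y lies entirely in the leading 0-block: y = 0^k for some k with 1 ≤ k ≤ p.
Since 1 ≤ k ≤ p, k divides p!; set t = 1 + p!/k. Then xy^t z has p + (p!/k)·k = p + p! copies of 0. Now the 0-count is p+p! and (1-count)-1 = (p+p!+1)-1 = p+p!, so i+1 ≠ j fails. So xy^t z = 0^{p+p!} 1^{p+p!+1} ∉ L.
Contradiction. Therefore L is not regular.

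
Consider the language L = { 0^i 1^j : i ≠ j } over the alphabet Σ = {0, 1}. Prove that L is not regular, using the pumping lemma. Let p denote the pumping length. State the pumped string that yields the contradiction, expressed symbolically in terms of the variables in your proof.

Assume L is regular. Let p be the pumping length given by the pumping lemma.
Choose w = 0^p 1^{p+p!}. Since p ≠ p+p!, w ∈ L; and |w| ≥ p.
Write w = xyz as guaranteed by the lemma, with |xy| ≤ p and |y| ≥ 1.
Since the first p symbols of w are all 0's and |xy| ≤ p, y lies entirely in the leading 0-block: y = 0^k for some k with 1 ≤ k ≤ p.
Since 1 ≤ k ≤ p, k divides p!; set t = 1 + p!/k. Then xy^t z has p + (p!/k)·k = p + p! copies of 0. Now the 0-count equals the 1-count, so i ≠ j fails. So xy^t z = 0^{p+p!} 1^{p+p!} ∉ L.
This contradicts the pumping lemma, so L is not regular.

0^{p+p!} 1^{p+p!}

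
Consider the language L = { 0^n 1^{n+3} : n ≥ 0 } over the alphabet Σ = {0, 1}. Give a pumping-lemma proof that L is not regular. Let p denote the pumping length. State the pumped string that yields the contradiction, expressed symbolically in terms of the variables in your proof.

Assume L is regular; let p be its pumping constant.
Take w = 0^p 1^{p+3}. Then w ∈ L and |w| = 2p+3 ≥ p.
The pumping lemma gives a decomposition w = xyz where |xy| ≤ p and |y| ≥ 1.
Since the first p symbols of w are all 0's and |xy| ≤ p, y lies entirely in the leading 0-block: y = 0^k for some k with 1 ≤ k ≤ p.
Pump with i = 2: xy^2z = 0^{p+k} 1^{p+3}. For this to lie in L we would need p+3 = (p+k)+3, which forces k = 0. But k ≥ 1, so xy^2z ∉ L.
This is a contradiction; hence L is not regular.

0^{p+k} 1^{p+3}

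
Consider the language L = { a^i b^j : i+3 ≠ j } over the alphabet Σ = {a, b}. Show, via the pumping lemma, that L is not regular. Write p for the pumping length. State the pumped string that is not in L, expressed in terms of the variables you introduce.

Assume L is regular; let p be its pumping constant.
Choose w = a^p b^{p+p!+3}. Since p ≠ (p+p!+3)-3 = p+p!, w ∈ L; and |w| ≥ p.
By the pumping lemma, w = xyz with |xy| ≤ p and |y| ≥ 1.
Since the first p symbols of w are all a's and |xy| ≤ p, y lies entirely in the leading a-block: y = a^k for some k with 1 ≤ k ≤ p.
Since 1 ≤ k ≤ p, k divides p!; set t = 1 + p!/k. Then xy^t z has p + (p!/k)·k = p + p! copies of a. Now the a-count is p+p! and (b-count)-3 = (p+p!+3)-3 = p+p!, so i+3 ≠ j fails. So xy^t z = a^{p+p!} b^{p+p!+3} ∉ L.
This contradicts the pumping lemma, so L is not regular.

a^{p+p!} b^{p+p!+3}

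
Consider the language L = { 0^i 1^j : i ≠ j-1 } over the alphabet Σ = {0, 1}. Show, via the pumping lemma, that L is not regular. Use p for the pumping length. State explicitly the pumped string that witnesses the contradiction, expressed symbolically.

Assume L is regular. Let p be the pumping length given by the pumping lemma.
Choose w = 0^p 1^{p+p!+1}. Since p ≠ (p+p!+1)-1 = p+p!, w ∈ L; and |w| ≥ p.
The pumping lemma gives a decomposition w = xyz where |xy| ≤ p and |y| ≥ 1.
Since the first p symbols of w are all 0's and |xy| ≤ p, y lies entirely in the leading 0-block: y = 0^k for some k with 1 ≤ k ≤ p.
Since 1 ≤ k ≤ p, k divides p!; set t = 1 + p!/k. Then xy^t z has p + (p!/k)·k = p + p! copies of 0. Now the 0-count is p+p! and (1-count)-1 = (p+p!+1)-1 = p+p!, so i ≠ j-1 fails. So xy^t z = 0^{p+p!} 1^{p+p!+1} ∉ L.
This is a contradiction; hence L is not regular.

0^{p+p!} 1^{p+p!+1}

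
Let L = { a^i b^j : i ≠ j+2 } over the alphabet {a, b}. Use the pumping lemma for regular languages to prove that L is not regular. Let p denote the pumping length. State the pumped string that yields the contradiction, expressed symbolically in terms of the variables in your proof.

Assume L is regular. Let p be the pumping length given by the pumping lemma.
Choose w = a^p b^{p+p!-2}. Since p ≠ (p+p!-2)+2 = p+p!, w ∈ L; and |w| ≥ p.
Write w = xyz as guaranteed by the lemma, with |xy| ≤ p and |y| > 0.
Since the first p symbols of w are all a's and |xy| ≤ p, y lies entirely in the leading a-block: y = a^k for some k with 1 ≤ k ≤ p.
Since 1 ≤ k ≤ p, k divides p!; set t = 1 + p!/k. Then xy^t z has p + (p!/k)·k = p + p! copies of a. Now the a-count is p+p! and (b-count)+2 = (p+p!-2)+2 = p+p!, so i ≠ j+2 fails. So xy^t z = a^{p+p!} b^{p+p!-2} ∉ L.
Contradiction. Therefore L is not regular.

a^{p+p!} b^{p+p!-2}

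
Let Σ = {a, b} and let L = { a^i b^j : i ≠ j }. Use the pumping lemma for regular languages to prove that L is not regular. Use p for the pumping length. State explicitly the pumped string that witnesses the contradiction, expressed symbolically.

a^{p+p!} b^{p+p!}

Toward a contradiction, assume L is regular with pumping length p.
Choose w = a^p b^{p+p!}. Since p ≠ p+p!, w ∈ L; and |w| ≥ p.
Write w = xyz as guaranteed by the lemma, with |xy| ≤ p and y is nonempty.
Since the first p symbols of w are all a's and |xy| ≤ p, y lies entirely in the leading a-block: y = a^k for some k with 1 ≤ k ≤ p.
Since 1 ≤ k ≤ p, k divides p!; set t = 1 + p!/k. Then xy^t z has p + (p!/k)·k = p + p! copies of a. Now the a-count equals the b-count, so i ≠ j fails. So xy^t z = a^{p+p!} b^{p+p!} ∉ L.
This is a contradiction; hence L is not regular.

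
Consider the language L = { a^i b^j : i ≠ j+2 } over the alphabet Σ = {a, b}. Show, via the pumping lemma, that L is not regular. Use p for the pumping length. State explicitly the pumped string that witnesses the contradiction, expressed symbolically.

a^{p+p!} b^{p+p!-2}

Assume L is regular. Let p be the pumping length given by the pumping lemma.
Choose w = a^p b^{p+p!-2}. Since p ≠ (p+p!-2)+2 = p+p!, w ∈ L; and |w| ≥ p.
Write w = xyz as guaranteed by the lemma, with |xy| ≤ p and y is nonempty.
Since the first p symbols of w are all a's and |xy| ≤ p, y lies entirely in the leading a-block: y = a^k for some k with 1 ≤ k ≤ p.
Since 1 ≤ k ≤ p, k divides p!; set t = 1 + p!/k. Then xy^t z has p + (p!/k)·k = p + p! copies of a. Now the a-count is p+p! and (b-count)+2 = (p+p!-2)+2 = p+p!, so i ≠ j+2 fails. So xy^t z = a^{p+p!} b^{p+p!-2} ∉ L.
This is a contradiction; hence L is not regular.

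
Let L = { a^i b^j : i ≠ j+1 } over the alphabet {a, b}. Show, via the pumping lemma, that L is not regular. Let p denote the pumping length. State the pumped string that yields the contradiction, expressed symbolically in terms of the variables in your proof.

a^{p+p!} b^{p+p!-1}

Toward a contradiction, assume L is regular with pumping length p.
Choose w = a^p b^{p+p!-1}. Since p ≠ (p+p!-1)+1 = p+p!, w ∈ L; and |w| ≥ p.
Write w = xyz as guaranteed by the lemma, with |xy| ≤ p and y is nonempty.
The first p characters of w are a's, so xy (and hence y) consists only of a's. Write y = a^k, 1 ≤ k ≤ p.
Since 1 ≤ k ≤ p, k divides p!; set t = 1 + p!/k. Then xy^t z has p + (p!/k)·k = p + p! copies of a. Now the a-count is p+p! and (b-count)+1 = (p+p!-1)+1 = p+p!, so i ≠ j+1 fails. So xy^t z = a^{p+p!} b^{p+p!-1} ∉ L.
This is a contradiction; hence L is not regular.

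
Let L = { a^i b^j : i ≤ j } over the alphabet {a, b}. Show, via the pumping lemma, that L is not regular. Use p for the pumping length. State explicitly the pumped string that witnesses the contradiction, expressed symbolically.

Suppose for contradiction that L is regular, and let p be the pumping length.
Choose w = a^p b^p ∈ L, with |w| = 2p ≥ p.
The pumping lemma gives a decomposition w = xyz where |xy| ≤ p and y is nonempty.
Because |xy| ≤ p and w begins with p copies of a, we have y = a^k with 1 ≤ k ≤ p.
Consider xy^2z = a^{p+k} b^p. Since k ≥ 1, the a-count p+k exceeds the b-count p, so i ≤ j fails; thus xy^2z ∉ L.
This contradicts the pumping lemma, so L is not regular.

a^{p+k} b^p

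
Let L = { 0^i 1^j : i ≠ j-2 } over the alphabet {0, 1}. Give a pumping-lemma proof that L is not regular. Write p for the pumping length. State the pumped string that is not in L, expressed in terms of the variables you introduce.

0^{p+p!} 1^{p+p!+2}

Assume L is regular; let p be its pumping constant.
Choose w = 0^p 1^{p+p!+2}. Since p ≠ (p+p!+2)-2 = p+p!, w ∈ L; and |w| ≥ p.
Write w = xyz as guaranteed by the lemma, with |xy| ≤ p and y is nonempty.
Because |xy| ≤ p and w begins with p copies of 0, we have y = 0^k with 1 ≤ k ≤ p.
Since 1 ≤ k ≤ p, k divides p!; set t = 1 + p!/k. Then xy^t z has p + (p!/k)·k = p + p! copies of 0. Now the 0-count is p+p! and (1-count)-2 = (p+p!+2)-2 = p+p!, so i ≠ j-2 fails. So xy^t z = 0^{p+p!} 1^{p+p!+2} ∉ L.
This contradicts the pumping lemma, so L is not regular.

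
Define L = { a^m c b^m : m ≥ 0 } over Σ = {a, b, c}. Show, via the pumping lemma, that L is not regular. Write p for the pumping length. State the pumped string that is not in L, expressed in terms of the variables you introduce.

a^{p+k} c b^p

Suppose for contradiction that L is regular, and let p be the pumping length.
Take w = a^p c b^p ∈ L with |w| = 2p+1 ≥ p.
By the pumping lemma, w = xyz with |xy| ≤ p and |y| > 0.
The first p characters of w are a's, so xy (and hence y) consists only of a's. Write y = a^k, 1 ≤ k ≤ p.
Pump with i = 2: xy^2z = a^{p+k} c b^p, which would require p+k = p. But k ≥ 1, so xy^2z ∉ L.
Contradiction. Therefore L is not regular.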